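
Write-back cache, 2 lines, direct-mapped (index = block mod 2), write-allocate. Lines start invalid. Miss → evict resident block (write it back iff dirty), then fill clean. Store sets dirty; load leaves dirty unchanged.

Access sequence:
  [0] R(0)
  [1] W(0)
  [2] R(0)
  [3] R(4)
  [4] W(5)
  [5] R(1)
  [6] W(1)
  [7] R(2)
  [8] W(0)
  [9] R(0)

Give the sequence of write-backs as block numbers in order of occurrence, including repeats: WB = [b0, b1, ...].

0: R B0 → L0 miss [-]
1: W B0 → L0 hit [D]
2: R B0 → L0 hit [D]
3: R B4 → L0 miss wb→B0 [-]
4: W B5 → L1 miss [D]
5: R B1 → L1 miss wb→B5 [-]
6: W B1 → L1 hit [D]
7: R B2 → L0 miss [-]
8: W B0 → L0 miss [D]
9: R B0 → L0 hit [D]

WB = [0, 5]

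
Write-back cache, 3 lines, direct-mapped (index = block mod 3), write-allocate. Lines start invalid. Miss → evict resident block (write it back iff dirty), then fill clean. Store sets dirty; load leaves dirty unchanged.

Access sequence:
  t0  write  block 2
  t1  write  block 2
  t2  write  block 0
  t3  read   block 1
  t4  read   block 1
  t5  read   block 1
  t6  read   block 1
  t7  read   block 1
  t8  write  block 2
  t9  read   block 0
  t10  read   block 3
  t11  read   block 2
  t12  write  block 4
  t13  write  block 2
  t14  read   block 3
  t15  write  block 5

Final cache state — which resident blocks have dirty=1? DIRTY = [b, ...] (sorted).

DIRTY = [4, 5]

  0 | W B2 → L2 miss [D]
  1 | W B2 → L2 hit [D]
  2 | W B0 → L0 miss [D]
  3 | R B1 → L1 miss [-]
  4 | R B1 → L1 hit [-]
  5 | R B1 → L1 hit [-]
  6 | R B1 → L1 hit [-]
  7 | R B1 → L1 hit [-]
  8 | W B2 → L2 hit [D]
  9 | R B0 → L0 hit [D]
  10 | R B3 → L0 miss wb→B0 [-]
  11 | R B2 → L2 hit [D]
  12 | W B4 → L1 miss [D]
  13 | W B2 → L2 hit [D]
  14 | R B3 → L0 hit [-]
  15 | W B5 → L2 miss wb→B2 [D]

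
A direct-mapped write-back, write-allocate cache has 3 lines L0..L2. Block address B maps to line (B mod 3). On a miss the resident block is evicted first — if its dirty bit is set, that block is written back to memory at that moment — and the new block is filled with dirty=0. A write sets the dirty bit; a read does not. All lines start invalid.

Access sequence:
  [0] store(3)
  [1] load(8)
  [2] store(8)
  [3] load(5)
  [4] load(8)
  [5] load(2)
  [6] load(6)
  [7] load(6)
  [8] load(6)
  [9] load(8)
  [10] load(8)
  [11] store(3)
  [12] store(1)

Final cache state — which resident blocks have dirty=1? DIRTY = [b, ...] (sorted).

DIRTY = [1, 3]

0: W B3 -> L0 miss  d=D]
1: R B8 -> L2 miss  d=-]
2: W B8 -> L2 hit  d=D]
3: R B5 -> L2 miss wb->B8  d=-]
4: R B8 -> L2 miss  d=-]
5: R B2 -> L2 miss  d=-]
6: R B6 -> L0 miss wb->B3  d=-]
7: R B6 -> L0 hit  d=-]
8: R B6 -> L0 hit  d=-]
9: R B8 -> L2 miss  d=-]
10: R B8 -> L2 hit  d=-]
11: W B3 -> L0 miss  d=D]
12: W B1 -> L1 miss  d=D]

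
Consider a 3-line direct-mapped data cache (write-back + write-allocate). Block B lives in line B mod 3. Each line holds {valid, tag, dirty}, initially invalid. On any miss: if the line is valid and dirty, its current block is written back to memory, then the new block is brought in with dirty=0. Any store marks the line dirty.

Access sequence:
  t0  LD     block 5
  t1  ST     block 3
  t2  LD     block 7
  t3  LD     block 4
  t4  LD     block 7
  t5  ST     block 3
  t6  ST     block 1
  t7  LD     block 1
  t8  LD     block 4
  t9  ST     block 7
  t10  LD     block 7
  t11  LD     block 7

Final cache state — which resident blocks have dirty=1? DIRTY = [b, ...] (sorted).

0: R B5 -> L2 miss  d=-]
1: W B3 -> L0 miss  d=D]
2: R B7 -> L1 miss  d=-]
3: R B4 -> L1 miss  d=-]
4: R B7 -> L1 miss  d=-]
5: W B3 -> L0 hit  d=D]
6: W B1 -> L1 miss  d=D]
7: R B1 -> L1 hit  d=D]
8: R B4 -> L1 miss wb->B1  d=-]
9: W B7 -> L1 miss  d=D]
10: R B7 -> L1 hit  d=D]
11: R B7 -> L1 hit  d=D]

DIRTY = [3, 7]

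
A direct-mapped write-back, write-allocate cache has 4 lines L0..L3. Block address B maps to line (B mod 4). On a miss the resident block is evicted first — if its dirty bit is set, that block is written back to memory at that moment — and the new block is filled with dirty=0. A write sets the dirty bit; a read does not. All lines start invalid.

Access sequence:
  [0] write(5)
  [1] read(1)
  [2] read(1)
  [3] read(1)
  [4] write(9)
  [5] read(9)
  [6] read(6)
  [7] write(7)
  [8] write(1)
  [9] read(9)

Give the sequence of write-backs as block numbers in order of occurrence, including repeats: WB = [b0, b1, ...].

WB = [5, 9, 1]

  0 | W B5 → L1 miss [D]
  1 | R B1 → L1 miss wb→B5 [-]
  2 | R B1 → L1 hit [-]
  3 | R B1 → L1 hit [-]
  4 | W B9 → L1 miss [D]
  5 | R B9 → L1 hit [D]
  6 | R B6 → L2 miss [-]
  7 | W B7 → L3 miss [D]
  8 | W B1 → L1 miss wb→B9 [D]
  9 | R B9 → L1 miss wb→B1 [-]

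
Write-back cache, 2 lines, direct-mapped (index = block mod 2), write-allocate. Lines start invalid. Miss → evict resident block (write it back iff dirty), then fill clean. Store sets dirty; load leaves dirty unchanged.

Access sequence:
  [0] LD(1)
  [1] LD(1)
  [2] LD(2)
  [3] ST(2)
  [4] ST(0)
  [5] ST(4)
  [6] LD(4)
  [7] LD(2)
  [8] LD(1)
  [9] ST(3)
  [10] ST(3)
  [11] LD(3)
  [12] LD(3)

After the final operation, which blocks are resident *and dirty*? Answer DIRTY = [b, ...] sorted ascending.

0: R B1 -> L1 miss  d=-]
1: R B1 -> L1 hit  d=-]
2: R B2 -> L0 miss  d=-]
3: W B2 -> L0 hit  d=D]
4: W B0 -> L0 miss wb->B2  d=D]
5: W B4 -> L0 miss wb->B0  d=D]
6: R B4 -> L0 hit  d=D]
7: R B2 -> L0 miss wb->B4  d=-]
8: R B1 -> L1 hit  d=-]
9: W B3 -> L1 miss  d=D]
10: W B3 -> L1 hit  d=D]
11: R B3 -> L1 hit  d=D]
12: R B3 -> L1 hit  d=D]

DIRTY = [3]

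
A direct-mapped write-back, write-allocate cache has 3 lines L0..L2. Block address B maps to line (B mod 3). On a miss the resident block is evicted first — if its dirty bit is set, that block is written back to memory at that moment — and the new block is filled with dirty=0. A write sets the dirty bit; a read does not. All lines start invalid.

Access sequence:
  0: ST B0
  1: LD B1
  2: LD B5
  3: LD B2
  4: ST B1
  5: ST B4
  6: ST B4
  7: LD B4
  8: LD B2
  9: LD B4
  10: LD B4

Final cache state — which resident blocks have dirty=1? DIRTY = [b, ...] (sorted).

DIRTY = [0, 4]

0: W B0 → L0 miss [D]
1: R B1 → L1 miss [-]
2: R B5 → L2 miss [-]
3: R B2 → L2 miss [-]
4: W B1 → L1 hit [D]
5: W B4 → L1 miss wb→B1 [D]
6: W B4 → L1 hit [D]
7: R B4 → L1 hit [D]
8: R B2 → L2 hit [-]
9: R B4 → L1 hit [D]
10: R B4 → L1 hit [D]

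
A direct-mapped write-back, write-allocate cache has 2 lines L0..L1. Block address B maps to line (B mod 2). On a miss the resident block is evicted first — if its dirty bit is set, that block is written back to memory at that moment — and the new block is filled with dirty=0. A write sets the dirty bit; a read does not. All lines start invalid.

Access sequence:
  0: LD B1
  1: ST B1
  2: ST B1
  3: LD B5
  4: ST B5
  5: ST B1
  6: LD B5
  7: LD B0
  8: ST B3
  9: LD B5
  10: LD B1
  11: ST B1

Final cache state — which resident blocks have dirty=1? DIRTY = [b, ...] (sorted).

  0 | R B1 → L1 miss [-]
  1 | W B1 → L1 hit [D]
  2 | W B1 → L1 hit [D]
  3 | R B5 → L1 miss wb→B1 [-]
  4 | W B5 → L1 hit [D]
  5 | W B1 → L1 miss wb→B5 [D]
  6 | R B5 → L1 miss wb→B1 [-]
  7 | R B0 → L0 miss [-]
  8 | W B3 → L1 miss [D]
  9 | R B5 → L1 miss wb→B3 [-]
  10 | R B1 → L1 miss [-]
  11 | W B1 → L1 hit [D]

DIRTY = [1]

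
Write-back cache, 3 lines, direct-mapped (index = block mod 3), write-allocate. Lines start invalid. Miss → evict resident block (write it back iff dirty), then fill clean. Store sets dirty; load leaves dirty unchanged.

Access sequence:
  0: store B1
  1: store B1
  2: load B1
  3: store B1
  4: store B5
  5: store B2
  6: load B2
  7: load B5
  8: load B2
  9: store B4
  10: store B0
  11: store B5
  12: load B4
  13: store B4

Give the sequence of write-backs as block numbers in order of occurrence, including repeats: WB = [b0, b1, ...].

0: W B1 -> L1 miss  d=D]
1: W B1 -> L1 hit  d=D]
2: R B1 -> L1 hit  d=D]
3: W B1 -> L1 hit  d=D]
4: W B5 -> L2 miss  d=D]
5: W B2 -> L2 miss wb->B5  d=D]
6: R B2 -> L2 hit  d=D]
7: R B5 -> L2 miss wb->B2  d=-]
8: R B2 -> L2 miss  d=-]
9: W B4 -> L1 miss wb->B1  d=D]
10: W B0 -> L0 miss  d=D]
11: W B5 -> L2 miss  d=D]
12: R B4 -> L1 hit  d=D]
13: W B4 -> L1 hit  d=D]

WB = [5, 2, 1]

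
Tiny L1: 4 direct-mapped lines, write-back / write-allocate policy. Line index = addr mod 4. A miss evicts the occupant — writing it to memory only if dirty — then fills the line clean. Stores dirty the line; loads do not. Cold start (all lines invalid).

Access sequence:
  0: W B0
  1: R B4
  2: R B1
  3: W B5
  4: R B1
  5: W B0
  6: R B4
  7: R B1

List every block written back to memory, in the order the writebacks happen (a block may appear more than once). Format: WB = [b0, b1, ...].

  0 | W B0 → L0 miss [D]
  1 | R B4 → L0 miss wb→B0 [-]
  2 | R B1 → L1 miss [-]
  3 | W B5 → L1 miss [D]
  4 | R B1 → L1 miss wb→B5 [-]
  5 | W B0 → L0 miss [D]
  6 | R B4 → L0 miss wb→B0 [-]
  7 | R B1 → L1 hit [-]

WB = [0, 5, 0]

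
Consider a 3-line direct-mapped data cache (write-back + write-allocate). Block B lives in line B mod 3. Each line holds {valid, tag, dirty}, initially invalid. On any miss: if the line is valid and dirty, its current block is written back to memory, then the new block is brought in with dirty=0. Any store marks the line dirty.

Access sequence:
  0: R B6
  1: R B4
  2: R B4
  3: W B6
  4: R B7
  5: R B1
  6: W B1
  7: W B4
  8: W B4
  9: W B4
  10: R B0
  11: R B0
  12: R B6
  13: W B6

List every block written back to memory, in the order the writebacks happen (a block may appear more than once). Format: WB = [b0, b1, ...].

  0 | R B6 → L0 miss [-]
  1 | R B4 → L1 miss [-]
  2 | R B4 → L1 hit [-]
  3 | W B6 → L0 hit [D]
  4 | R B7 → L1 miss [-]
  5 | R B1 → L1 miss [-]
  6 | W B1 → L1 hit [D]
  7 | W B4 → L1 miss wb→B1 [D]
  8 | W B4 → L1 hit [D]
  9 | W B4 → L1 hit [D]
  10 | R B0 → L0 miss wb→B6 [-]
  11 | R B0 → L0 hit [-]
  12 | R B6 → L0 miss [-]
  13 | W B6 → L0 hit [D]

WB = [1, 6]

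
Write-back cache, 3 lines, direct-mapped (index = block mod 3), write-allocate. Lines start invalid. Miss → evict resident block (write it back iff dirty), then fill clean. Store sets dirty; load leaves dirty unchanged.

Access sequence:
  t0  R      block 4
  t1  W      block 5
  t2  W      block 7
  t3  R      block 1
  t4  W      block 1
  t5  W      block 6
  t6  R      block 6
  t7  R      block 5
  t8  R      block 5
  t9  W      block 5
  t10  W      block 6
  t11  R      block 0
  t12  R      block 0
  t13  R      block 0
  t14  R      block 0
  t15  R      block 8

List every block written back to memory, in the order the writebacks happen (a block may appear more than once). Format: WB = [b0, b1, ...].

  0 | R B4 → L1 miss [-]
  1 | W B5 → L2 miss [D]
  2 | W B7 → L1 miss [D]
  3 | R B1 → L1 miss wb→B7 [-]
  4 | W B1 → L1 hit [D]
  5 | W B6 → L0 miss [D]
  6 | R B6 → L0 hit [D]
  7 | R B5 → L2 hit [D]
  8 | R B5 → L2 hit [D]
  9 | W B5 → L2 hit [D]
  10 | W B6 → L0 hit [D]
  11 | R B0 → L0 miss wb→B6 [-]
  12 | R B0 → L0 hit [-]
  13 | R B0 → L0 hit [-]
  14 | R B0 → L0 hit [-]
  15 | R B8 → L2 miss wb→B5 [-]

WB = [7, 6, 5]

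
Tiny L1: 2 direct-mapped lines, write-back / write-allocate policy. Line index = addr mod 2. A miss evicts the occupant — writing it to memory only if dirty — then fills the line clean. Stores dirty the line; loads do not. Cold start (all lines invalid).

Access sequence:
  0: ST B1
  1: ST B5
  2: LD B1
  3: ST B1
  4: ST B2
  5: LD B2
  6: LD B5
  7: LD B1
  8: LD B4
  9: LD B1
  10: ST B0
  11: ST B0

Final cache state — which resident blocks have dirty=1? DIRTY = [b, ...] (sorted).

0: W B1 → L1 miss [D]
1: W B5 → L1 miss wb→B1 [D]
2: R B1 → L1 miss wb→B5 [-]
3: W B1 → L1 hit [D]
4: W B2 → L0 miss [D]
5: R B2 → L0 hit [D]
6: R B5 → L1 miss wb→B1 [-]
7: R B1 → L1 miss [-]
8: R B4 → L0 miss wb→B2 [-]
9: R B1 → L1 hit [-]
10: W B0 → L0 miss [D]
11: W B0 → L0 hit [D]

DIRTY = [0]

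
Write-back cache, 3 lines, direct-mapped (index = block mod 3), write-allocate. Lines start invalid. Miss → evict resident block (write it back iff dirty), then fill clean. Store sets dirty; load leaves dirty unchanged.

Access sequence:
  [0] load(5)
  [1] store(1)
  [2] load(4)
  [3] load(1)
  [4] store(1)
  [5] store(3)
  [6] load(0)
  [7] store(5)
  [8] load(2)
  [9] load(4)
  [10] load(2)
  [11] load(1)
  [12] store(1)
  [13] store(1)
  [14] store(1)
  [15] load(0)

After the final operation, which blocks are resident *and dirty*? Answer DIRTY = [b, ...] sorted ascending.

DIRTY = [1]

0: R B5 -> L2 miss  d=-]
1: W B1 -> L1 miss  d=D]
2: R B4 -> L1 miss wb->B1  d=-]
3: R B1 -> L1 miss  d=-]
4: W B1 -> L1 hit  d=D]
5: W B3 -> L0 miss  d=D]
6: R B0 -> L0 miss wb->B3  d=-]
7: W B5 -> L2 hit  d=D]
8: R B2 -> L2 miss wb->B5  d=-]
9: R B4 -> L1 miss wb->B1  d=-]
10: R B2 -> L2 hit  d=-]
11: R B1 -> L1 miss  d=-]
12: W B1 -> L1 hit  d=D]
13: W B1 -> L1 hit  d=D]
14: W B1 -> L1 hit  d=D]
15: R B0 -> L0 hit  d=-]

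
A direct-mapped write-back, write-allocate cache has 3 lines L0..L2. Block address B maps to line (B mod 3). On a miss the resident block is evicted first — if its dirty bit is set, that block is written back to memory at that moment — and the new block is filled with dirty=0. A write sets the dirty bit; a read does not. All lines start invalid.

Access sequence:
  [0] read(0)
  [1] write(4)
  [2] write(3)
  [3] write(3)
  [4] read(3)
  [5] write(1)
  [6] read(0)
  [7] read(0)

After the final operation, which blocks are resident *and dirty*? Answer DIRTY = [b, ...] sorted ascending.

DIRTY = [1]

0: R B0 → L0 miss [-]
1: W B4 → L1 miss [D]
2: W B3 → L0 miss [D]
3: W B3 → L0 hit [D]
4: R B3 → L0 hit [D]
5: W B1 → L1 miss wb→B4 [D]
6: R B0 → L0 miss wb→B3 [-]
7: R B0 → L0 hit [-]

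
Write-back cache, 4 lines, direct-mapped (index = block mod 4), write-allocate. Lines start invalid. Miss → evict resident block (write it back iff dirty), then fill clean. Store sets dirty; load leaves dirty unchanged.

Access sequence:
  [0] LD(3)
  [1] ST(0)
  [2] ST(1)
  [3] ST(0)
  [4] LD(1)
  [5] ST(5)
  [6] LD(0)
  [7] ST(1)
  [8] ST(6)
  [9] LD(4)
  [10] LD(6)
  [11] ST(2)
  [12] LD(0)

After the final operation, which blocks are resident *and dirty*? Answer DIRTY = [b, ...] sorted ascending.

0: R B3 -> L3 miss  d=-]
1: W B0 -> L0 miss  d=D]
2: W B1 -> L1 miss  d=D]
3: W B0 -> L0 hit  d=D]
4: R B1 -> L1 hit  d=D]
5: W B5 -> L1 miss wb->B1  d=D]
6: R B0 -> L0 hit  d=D]
7: W B1 -> L1 miss wb->B5  d=D]
8: W B6 -> L2 miss  d=D]
9: R B4 -> L0 miss wb->B0  d=-]
10: R B6 -> L2 hit  d=D]
11: W B2 -> L2 miss wb->B6  d=D]
12: R B0 -> L0 miss  d=-]

DIRTY = [1, 2]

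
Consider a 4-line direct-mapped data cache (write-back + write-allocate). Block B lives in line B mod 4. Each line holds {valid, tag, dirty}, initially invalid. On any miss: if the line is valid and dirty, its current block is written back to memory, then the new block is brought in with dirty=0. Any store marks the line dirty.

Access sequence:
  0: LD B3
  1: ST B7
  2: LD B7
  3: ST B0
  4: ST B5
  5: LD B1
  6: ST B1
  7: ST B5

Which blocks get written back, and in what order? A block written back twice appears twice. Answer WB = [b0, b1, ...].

  0 | R B3 → L3 miss [-]
  1 | W B7 → L3 miss [D]
  2 | R B7 → L3 hit [D]
  3 | W B0 → L0 miss [D]
  4 | W B5 → L1 miss [D]
  5 | R B1 → L1 miss wb→B5 [-]
  6 | W B1 → L1 hit [D]
  7 | W B5 → L1 miss wb→B1 [D]

WB = [5, 1]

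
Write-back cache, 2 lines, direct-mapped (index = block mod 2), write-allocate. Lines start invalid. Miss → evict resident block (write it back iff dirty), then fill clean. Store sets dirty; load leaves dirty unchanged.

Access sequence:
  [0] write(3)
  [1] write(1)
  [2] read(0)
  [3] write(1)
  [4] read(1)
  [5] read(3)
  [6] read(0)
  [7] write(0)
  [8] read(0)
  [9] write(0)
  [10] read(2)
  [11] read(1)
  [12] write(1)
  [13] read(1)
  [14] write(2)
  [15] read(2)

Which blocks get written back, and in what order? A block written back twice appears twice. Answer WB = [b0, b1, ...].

WB = [3, 1, 0]

0: W B3 -> L1 miss  d=D]
1: W B1 -> L1 miss wb->B3  d=D]
2: R B0 -> L0 miss  d=-]
3: W B1 -> L1 hit  d=D]
4: R B1 -> L1 hit  d=D]
5: R B3 -> L1 miss wb->B1  d=-]
6: R B0 -> L0 hit  d=-]
7: W B0 -> L0 hit  d=D]
8: R B0 -> L0 hit  d=D]
9: W B0 -> L0 hit  d=D]
10: R B2 -> L0 miss wb->B0  d=-]
11: R B1 -> L1 miss  d=-]
12: W B1 -> L1 hit  d=D]
13: R B1 -> L1 hit  d=D]
14: W B2 -> L0 hit  d=D]
15: R B2 -> L0 hit  d=D]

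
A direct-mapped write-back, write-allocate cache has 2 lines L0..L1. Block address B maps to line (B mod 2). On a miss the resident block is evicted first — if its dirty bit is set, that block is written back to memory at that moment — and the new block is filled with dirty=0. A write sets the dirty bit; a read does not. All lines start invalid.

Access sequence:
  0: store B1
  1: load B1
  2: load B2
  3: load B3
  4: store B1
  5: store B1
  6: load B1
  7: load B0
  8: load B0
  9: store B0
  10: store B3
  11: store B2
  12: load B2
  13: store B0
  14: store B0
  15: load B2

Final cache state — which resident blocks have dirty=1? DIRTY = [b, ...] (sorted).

0: W B1 -> L1 miss  d=D]
1: R B1 -> L1 hit  d=D]
2: R B2 -> L0 miss  d=-]
3: R B3 -> L1 miss wb->B1  d=-]
4: W B1 -> L1 miss  d=D]
5: W B1 -> L1 hit  d=D]
6: R B1 -> L1 hit  d=D]
7: R B0 -> L0 miss  d=-]
8: R B0 -> L0 hit  d=-]
9: W B0 -> L0 hit  d=D]
10: W B3 -> L1 miss wb->B1  d=D]
11: W B2 -> L0 miss wb->B0  d=D]
12: R B2 -> L0 hit  d=D]
13: W B0 -> L0 miss wb->B2  d=D]
14: W B0 -> L0 hit  d=D]
15: R B2 -> L0 miss wb->B0  d=-]

DIRTY = [3]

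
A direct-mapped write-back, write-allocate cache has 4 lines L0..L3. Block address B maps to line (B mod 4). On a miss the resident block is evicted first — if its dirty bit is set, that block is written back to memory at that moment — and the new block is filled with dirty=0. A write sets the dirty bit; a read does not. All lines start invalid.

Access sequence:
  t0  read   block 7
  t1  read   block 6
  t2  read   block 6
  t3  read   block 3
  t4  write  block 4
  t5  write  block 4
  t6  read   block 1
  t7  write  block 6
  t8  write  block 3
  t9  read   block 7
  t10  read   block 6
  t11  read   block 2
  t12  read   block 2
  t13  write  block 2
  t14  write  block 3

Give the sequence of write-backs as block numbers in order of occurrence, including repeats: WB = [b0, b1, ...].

0: R B7 → L3 miss [-]
1: R B6 → L2 miss [-]
2: R B6 → L2 hit [-]
3: R B3 → L3 miss [-]
4: W B4 → L0 miss [D]
5: W B4 → L0 hit [D]
6: R B1 → L1 miss [-]
7: W B6 → L2 hit [D]
8: W B3 → L3 hit [D]
9: R B7 → L3 miss wb→B3 [-]
10: R B6 → L2 hit [D]
11: R B2 → L2 miss wb→B6 [-]
12: R B2 → L2 hit [-]
13: W B2 → L2 hit [D]
14: W B3 → L3 miss [D]

WB = [3, 6]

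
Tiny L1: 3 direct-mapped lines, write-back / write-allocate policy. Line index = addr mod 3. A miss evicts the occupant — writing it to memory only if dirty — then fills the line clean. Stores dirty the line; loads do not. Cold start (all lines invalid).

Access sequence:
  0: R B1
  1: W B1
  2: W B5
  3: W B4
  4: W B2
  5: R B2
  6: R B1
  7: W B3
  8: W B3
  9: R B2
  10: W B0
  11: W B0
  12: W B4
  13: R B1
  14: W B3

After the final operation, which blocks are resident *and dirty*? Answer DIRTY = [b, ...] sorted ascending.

0: R B1 -> L1 miss  d=-]
1: W B1 -> L1 hit  d=D]
2: W B5 -> L2 miss  d=D]
3: W B4 -> L1 miss wb->B1  d=D]
4: W B2 -> L2 miss wb->B5  d=D]
5: R B2 -> L2 hit  d=D]
6: R B1 -> L1 miss wb->B4  d=-]
7: W B3 -> L0 miss  d=D]
8: W B3 -> L0 hit  d=D]
9: R B2 -> L2 hit  d=D]
10: W B0 -> L0 miss wb->B3  d=D]
11: W B0 -> L0 hit  d=D]
12: W B4 -> L1 miss  d=D]
13: R B1 -> L1 miss wb->B4  d=-]
14: W B3 -> L0 miss wb->B0  d=D]

DIRTY = [2, 3]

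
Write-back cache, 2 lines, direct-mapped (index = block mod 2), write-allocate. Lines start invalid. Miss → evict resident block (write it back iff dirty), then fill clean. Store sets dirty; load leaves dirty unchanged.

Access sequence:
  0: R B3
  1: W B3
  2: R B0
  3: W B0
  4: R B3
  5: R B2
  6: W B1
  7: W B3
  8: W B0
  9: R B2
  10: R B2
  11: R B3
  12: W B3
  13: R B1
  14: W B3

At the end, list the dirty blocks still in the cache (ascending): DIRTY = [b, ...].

  0 | R B3 → L1 miss [-]
  1 | W B3 → L1 hit [D]
  2 | R B0 → L0 miss [-]
  3 | W B0 → L0 hit [D]
  4 | R B3 → L1 hit [D]
  5 | R B2 → L0 miss wb→B0 [-]
  6 | W B1 → L1 miss wb→B3 [D]
  7 | W B3 → L1 miss wb→B1 [D]
  8 | W B0 → L0 miss [D]
  9 | R B2 → L0 miss wb→B0 [-]
  10 | R B2 → L0 hit [-]
  11 | R B3 → L1 hit [D]
  12 | W B3 → L1 hit [D]
  13 | R B1 → L1 miss wb→B3 [-]
  14 | W B3 → L1 miss [D]

DIRTY = [3]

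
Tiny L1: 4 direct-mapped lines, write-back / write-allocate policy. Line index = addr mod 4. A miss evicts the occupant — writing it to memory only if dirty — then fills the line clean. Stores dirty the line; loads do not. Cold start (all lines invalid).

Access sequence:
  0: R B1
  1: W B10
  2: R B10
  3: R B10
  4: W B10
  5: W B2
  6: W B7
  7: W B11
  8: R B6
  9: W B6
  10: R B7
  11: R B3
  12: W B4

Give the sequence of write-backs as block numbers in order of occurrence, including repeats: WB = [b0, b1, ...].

WB = [10, 7, 2, 11]

0: R B1 → L1 miss [-]
1: W B10 → L2 miss [D]
2: R B10 → L2 hit [D]
3: R B10 → L2 hit [D]
4: W B10 → L2 hit [D]
5: W B2 → L2 miss wb→B10 [D]
6: W B7 → L3 miss [D]
7: W B11 → L3 miss wb→B7 [D]
8: R B6 → L2 miss wb→B2 [-]
9: W B6 → L2 hit [D]
10: R B7 → L3 miss wb→B11 [-]
11: R B3 → L3 miss [-]
12: W B4 → L0 miss [D]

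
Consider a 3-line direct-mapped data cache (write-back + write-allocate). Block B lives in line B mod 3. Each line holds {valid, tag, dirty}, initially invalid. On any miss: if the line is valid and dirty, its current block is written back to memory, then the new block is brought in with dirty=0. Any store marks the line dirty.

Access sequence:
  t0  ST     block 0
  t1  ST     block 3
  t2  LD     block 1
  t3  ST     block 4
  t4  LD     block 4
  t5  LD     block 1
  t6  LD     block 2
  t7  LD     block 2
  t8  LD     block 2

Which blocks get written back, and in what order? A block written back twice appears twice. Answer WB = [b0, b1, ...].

WB = [0, 4]

0: W B0 → L0 miss [D]
1: W B3 → L0 miss wb→B0 [D]
2: R B1 → L1 miss [-]
3: W B4 → L1 miss [D]
4: R B4 → L1 hit [D]
5: R B1 → L1 miss wb→B4 [-]
6: R B2 → L2 miss [-]
7: R B2 → L2 hit [-]
8: R B2 → L2 hit [-]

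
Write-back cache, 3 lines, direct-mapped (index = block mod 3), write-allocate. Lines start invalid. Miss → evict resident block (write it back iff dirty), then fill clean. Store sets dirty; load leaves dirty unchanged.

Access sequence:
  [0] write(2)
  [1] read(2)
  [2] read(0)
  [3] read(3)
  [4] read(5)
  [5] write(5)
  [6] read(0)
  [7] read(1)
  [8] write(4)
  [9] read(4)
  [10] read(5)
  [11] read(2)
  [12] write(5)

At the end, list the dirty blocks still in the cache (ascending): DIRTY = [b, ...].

0: W B2 -> L2 miss  d=D]
1: R B2 -> L2 hit  d=D]
2: R B0 -> L0 miss  d=-]
3: R B3 -> L0 miss  d=-]
4: R B5 -> L2 miss wb->B2  d=-]
5: W B5 -> L2 hit  d=D]
6: R B0 -> L0 miss  d=-]
7: R B1 -> L1 miss  d=-]
8: W B4 -> L1 miss  d=D]
9: R B4 -> L1 hit  d=D]
10: R B5 -> L2 hit  d=D]
11: R B2 -> L2 miss wb->B5  d=-]
12: W B5 -> L2 miss  d=D]

DIRTY = [4, 5]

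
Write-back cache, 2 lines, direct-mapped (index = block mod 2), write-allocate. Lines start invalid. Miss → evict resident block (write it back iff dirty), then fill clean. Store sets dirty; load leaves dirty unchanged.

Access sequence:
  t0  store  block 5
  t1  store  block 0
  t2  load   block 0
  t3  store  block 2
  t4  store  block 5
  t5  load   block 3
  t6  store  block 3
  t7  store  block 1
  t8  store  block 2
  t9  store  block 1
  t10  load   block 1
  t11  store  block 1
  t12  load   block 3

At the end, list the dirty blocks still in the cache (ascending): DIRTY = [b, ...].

DIRTY = [2]

0: W B5 -> L1 miss  d=D]
1: W B0 -> L0 miss  d=D]
2: R B0 -> L0 hit  d=D]
3: W B2 -> L0 miss wb->B0  d=D]
4: W B5 -> L1 hit  d=D]
5: R B3 -> L1 miss wb->B5  d=-]
6: W B3 -> L1 hit  d=D]
7: W B1 -> L1 miss wb->B3  d=D]
8: W B2 -> L0 hit  d=D]
9: W B1 -> L1 hit  d=D]
10: R B1 -> L1 hit  d=D]
11: W B1 -> L1 hit  d=D]
12: R B3 -> L1 miss wb->B1  d=-]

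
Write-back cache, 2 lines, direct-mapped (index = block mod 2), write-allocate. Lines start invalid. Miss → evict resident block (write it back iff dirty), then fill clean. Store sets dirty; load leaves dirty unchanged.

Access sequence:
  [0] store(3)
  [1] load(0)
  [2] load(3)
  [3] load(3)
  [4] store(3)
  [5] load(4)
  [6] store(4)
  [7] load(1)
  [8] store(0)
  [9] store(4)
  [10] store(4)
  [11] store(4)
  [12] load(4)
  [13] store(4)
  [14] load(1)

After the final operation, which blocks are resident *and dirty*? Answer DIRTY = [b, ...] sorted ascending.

0: W B3 → L1 miss [D]
1: R B0 → L0 miss [-]
2: R B3 → L1 hit [D]
3: R B3 → L1 hit [D]
4: W B3 → L1 hit [D]
5: R B4 → L0 miss [-]
6: W B4 → L0 hit [D]
7: R B1 → L1 miss wb→B3 [-]
8: W B0 → L0 miss wb→B4 [D]
9: W B4 → L0 miss wb→B0 [D]
10: W B4 → L0 hit [D]
11: W B4 → L0 hit [D]
12: R B4 → L0 hit [D]
13: W B4 → L0 hit [D]
14: R B1 → L1 hit [-]

DIRTY = [4]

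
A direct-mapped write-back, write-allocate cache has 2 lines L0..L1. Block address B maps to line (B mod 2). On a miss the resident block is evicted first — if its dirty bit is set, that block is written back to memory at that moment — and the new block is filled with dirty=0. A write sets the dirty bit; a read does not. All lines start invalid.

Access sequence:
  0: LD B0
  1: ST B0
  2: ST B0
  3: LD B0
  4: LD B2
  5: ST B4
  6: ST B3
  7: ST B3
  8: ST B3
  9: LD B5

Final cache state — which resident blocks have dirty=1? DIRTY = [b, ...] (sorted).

DIRTY = [4]

0: R B0 -> L0 miss  d=-]
1: W B0 -> L0 hit  d=D]
2: W B0 -> L0 hit  d=D]
3: R B0 -> L0 hit  d=D]
4: R B2 -> L0 miss wb->B0  d=-]
5: W B4 -> L0 miss  d=D]
6: W B3 -> L1 miss  d=D]
7: W B3 -> L1 hit  d=D]
8: W B3 -> L1 hit  d=D]
9: R B5 -> L1 miss wb->B3  d=-]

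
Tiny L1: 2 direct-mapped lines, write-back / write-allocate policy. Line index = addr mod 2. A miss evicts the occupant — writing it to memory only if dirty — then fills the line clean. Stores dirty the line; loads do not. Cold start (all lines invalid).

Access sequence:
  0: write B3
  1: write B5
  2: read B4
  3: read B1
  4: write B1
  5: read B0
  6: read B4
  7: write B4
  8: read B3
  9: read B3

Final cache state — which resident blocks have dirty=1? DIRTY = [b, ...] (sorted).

0: W B3 → L1 miss [D]
1: W B5 → L1 miss wb→B3 [D]
2: R B4 → L0 miss [-]
3: R B1 → L1 miss wb→B5 [-]
4: W B1 → L1 hit [D]
5: R B0 → L0 miss [-]
6: R B4 → L0 miss [-]
7: W B4 → L0 hit [D]
8: R B3 → L1 miss wb→B1 [-]
9: R B3 → L1 hit [-]

DIRTY = [4]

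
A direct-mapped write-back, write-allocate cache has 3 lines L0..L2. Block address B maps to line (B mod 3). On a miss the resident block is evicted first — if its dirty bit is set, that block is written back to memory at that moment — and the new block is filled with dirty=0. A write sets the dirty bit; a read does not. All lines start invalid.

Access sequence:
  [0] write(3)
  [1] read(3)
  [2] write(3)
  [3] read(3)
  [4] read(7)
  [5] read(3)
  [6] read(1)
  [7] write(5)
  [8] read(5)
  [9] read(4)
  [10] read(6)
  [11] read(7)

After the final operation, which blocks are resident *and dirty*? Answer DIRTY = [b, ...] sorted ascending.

0: W B3 → L0 miss [D]
1: R B3 → L0 hit [D]
2: W B3 → L0 hit [D]
3: R B3 → L0 hit [D]
4: R B7 → L1 miss [-]
5: R B3 → L0 hit [D]
6: R B1 → L1 miss [-]
7: W B5 → L2 miss [D]
8: R B5 → L2 hit [D]
9: R B4 → L1 miss [-]
10: R B6 → L0 miss wb→B3 [-]
11: R B7 → L1 miss [-]

DIRTY = [5]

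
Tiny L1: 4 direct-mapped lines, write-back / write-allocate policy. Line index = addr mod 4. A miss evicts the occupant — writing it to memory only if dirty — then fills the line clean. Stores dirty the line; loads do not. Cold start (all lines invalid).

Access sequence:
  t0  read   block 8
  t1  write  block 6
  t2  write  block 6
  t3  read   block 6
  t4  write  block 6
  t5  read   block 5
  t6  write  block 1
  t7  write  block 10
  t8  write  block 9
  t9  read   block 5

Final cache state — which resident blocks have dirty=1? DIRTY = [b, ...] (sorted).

0: R B8 → L0 miss [-]
1: W B6 → L2 miss [D]
2: W B6 → L2 hit [D]
3: R B6 → L2 hit [D]
4: W B6 → L2 hit [D]
5: R B5 → L1 miss [-]
6: W B1 → L1 miss [D]
7: W B10 → L2 miss wb→B6 [D]
8: W B9 → L1 miss wb→B1 [D]
9: R B5 → L1 miss wb→B9 [-]

DIRTY = [10]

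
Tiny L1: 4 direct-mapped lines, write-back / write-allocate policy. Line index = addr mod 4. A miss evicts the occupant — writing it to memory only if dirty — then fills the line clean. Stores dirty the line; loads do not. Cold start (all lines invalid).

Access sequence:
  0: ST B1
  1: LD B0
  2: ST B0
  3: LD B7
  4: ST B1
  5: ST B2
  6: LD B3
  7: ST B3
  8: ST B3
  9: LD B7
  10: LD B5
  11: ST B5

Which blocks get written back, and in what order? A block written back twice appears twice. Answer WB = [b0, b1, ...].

WB = [3, 1]

0: W B1 → L1 miss [D]
1: R B0 → L0 miss [-]
2: W B0 → L0 hit [D]
3: R B7 → L3 miss [-]
4: W B1 → L1 hit [D]
5: W B2 → L2 miss [D]
6: R B3 → L3 miss [-]
7: W B3 → L3 hit [D]
8: W B3 → L3 hit [D]
9: R B7 → L3 miss wb→B3 [-]
10: R B5 → L1 miss wb→B1 [-]
11: W B5 → L1 hit [D]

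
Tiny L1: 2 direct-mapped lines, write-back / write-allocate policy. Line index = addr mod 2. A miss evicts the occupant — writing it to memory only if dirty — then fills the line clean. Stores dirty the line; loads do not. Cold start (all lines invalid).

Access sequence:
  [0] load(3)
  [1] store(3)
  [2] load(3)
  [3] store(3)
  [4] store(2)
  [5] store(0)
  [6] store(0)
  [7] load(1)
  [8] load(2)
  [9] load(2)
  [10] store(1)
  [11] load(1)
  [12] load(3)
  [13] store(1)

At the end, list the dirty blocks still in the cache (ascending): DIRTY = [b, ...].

0: R B3 -> L1 miss  d=-]
1: W B3 -> L1 hit  d=D]
2: R B3 -> L1 hit  d=D]
3: W B3 -> L1 hit  d=D]
4: W B2 -> L0 miss  d=D]
5: W B0 -> L0 miss wb->B2  d=D]
6: W B0 -> L0 hit  d=D]
7: R B1 -> L1 miss wb->B3  d=-]
8: R B2 -> L0 miss wb->B0  d=-]
9: R B2 -> L0 hit  d=-]
10: W B1 -> L1 hit  d=D]
11: R B1 -> L1 hit  d=D]
12: R B3 -> L1 miss wb->B1  d=-]
13: W B1 -> L1 miss  d=D]

DIRTY = [1]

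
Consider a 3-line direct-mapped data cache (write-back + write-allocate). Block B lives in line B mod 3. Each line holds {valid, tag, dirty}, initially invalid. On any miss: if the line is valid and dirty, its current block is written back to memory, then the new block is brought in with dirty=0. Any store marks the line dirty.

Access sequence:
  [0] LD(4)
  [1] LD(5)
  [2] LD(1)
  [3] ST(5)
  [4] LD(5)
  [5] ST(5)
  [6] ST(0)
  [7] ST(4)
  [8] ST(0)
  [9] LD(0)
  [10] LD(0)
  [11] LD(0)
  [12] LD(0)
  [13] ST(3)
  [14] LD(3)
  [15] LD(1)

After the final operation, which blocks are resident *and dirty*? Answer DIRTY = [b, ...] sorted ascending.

  0 | R B4 → L1 miss [-]
  1 | R B5 → L2 miss [-]
  2 | R B1 → L1 miss [-]
  3 | W B5 → L2 hit [D]
  4 | R B5 → L2 hit [D]
  5 | W B5 → L2 hit [D]
  6 | W B0 → L0 miss [D]
  7 | W B4 → L1 miss [D]
  8 | W B0 → L0 hit [D]
  9 | R B0 → L0 hit [D]
  10 | R B0 → L0 hit [D]
  11 | R B0 → L0 hit [D]
  12 | R B0 → L0 hit [D]
  13 | W B3 → L0 miss wb→B0 [D]
  14 | R B3 → L0 hit [D]
  15 | R B1 → L1 miss wb→B4 [-]

DIRTY = [3, 5]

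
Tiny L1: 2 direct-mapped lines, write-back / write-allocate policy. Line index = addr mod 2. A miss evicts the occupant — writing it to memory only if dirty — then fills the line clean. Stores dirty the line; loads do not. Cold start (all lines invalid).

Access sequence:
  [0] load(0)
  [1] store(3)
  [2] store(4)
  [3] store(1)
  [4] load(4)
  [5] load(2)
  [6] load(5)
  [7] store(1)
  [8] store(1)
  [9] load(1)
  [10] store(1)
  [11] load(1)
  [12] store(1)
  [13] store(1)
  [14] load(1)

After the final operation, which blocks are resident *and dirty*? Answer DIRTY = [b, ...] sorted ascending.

DIRTY = [1]

0: R B0 → L0 miss [-]
1: W B3 → L1 miss [D]
2: W B4 → L0 miss [D]
3: W B1 → L1 miss wb→B3 [D]
4: R B4 → L0 hit [D]
5: R B2 → L0 miss wb→B4 [-]
6: R B5 → L1 miss wb→B1 [-]
7: W B1 → L1 miss [D]
8: W B1 → L1 hit [D]
9: R B1 → L1 hit [D]
10: W B1 → L1 hit [D]
11: R B1 → L1 hit [D]
12: W B1 → L1 hit [D]
13: W B1 → L1 hit [D]
14: R B1 → L1 hit [D]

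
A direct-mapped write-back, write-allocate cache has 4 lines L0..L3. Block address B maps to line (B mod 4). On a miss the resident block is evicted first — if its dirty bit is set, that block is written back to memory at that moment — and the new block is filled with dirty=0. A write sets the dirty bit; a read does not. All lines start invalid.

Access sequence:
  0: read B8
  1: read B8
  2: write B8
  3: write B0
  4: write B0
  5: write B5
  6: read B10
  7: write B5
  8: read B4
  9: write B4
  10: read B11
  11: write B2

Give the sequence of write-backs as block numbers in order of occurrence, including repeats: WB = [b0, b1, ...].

WB = [8, 0]

0: R B8 -> L0 miss  d=-]
1: R B8 -> L0 hit  d=-]
2: W B8 -> L0 hit  d=D]
3: W B0 -> L0 miss wb->B8  d=D]
4: W B0 -> L0 hit  d=D]
5: W B5 -> L1 miss  d=D]
6: R B10 -> L2 miss  d=-]
7: W B5 -> L1 hit  d=D]
8: R B4 -> L0 miss wb->B0  d=-]
9: W B4 -> L0 hit  d=D]
10: R B11 -> L3 miss  d=-]
11: W B2 -> L2 miss  d=D]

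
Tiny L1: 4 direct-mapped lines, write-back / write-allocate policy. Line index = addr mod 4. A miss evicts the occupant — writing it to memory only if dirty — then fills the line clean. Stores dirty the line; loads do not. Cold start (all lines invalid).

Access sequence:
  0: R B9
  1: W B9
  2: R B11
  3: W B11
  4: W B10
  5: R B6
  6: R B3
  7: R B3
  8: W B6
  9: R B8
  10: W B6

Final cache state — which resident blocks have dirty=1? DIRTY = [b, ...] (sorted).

0: R B9 → L1 miss [-]
1: W B9 → L1 hit [D]
2: R B11 → L3 miss [-]
3: W B11 → L3 hit [D]
4: W B10 → L2 miss [D]
5: R B6 → L2 miss wb→B10 [-]
6: R B3 → L3 miss wb→B11 [-]
7: R B3 → L3 hit [-]
8: W B6 → L2 hit [D]
9: R B8 → L0 miss [-]
10: W B6 → L2 hit [D]

DIRTY = [6, 9]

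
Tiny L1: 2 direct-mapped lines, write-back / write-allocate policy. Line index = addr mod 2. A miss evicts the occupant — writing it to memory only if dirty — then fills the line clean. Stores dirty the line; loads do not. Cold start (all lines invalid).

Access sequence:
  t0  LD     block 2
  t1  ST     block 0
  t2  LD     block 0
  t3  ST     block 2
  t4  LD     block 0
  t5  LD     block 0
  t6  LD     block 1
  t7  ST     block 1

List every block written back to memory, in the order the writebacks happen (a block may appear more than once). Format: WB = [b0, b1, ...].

WB = [0, 2]

0: R B2 -> L0 miss  d=-]
1: W B0 -> L0 miss  d=D]
2: R B0 -> L0 hit  d=D]
3: W B2 -> L0 miss wb->B0  d=D]
4: R B0 -> L0 miss wb->B2  d=-]
5: R B0 -> L0 hit  d=-]
6: R B1 -> L1 miss  d=-]
7: W B1 -> L1 hit  d=D]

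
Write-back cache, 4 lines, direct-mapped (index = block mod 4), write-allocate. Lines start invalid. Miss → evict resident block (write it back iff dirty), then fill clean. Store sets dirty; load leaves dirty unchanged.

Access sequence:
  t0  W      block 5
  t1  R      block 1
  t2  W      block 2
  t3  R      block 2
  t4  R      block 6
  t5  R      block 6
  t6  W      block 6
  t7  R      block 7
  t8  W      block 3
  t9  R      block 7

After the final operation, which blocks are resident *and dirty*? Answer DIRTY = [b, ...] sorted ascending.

0: W B5 → L1 miss [D]
1: R B1 → L1 miss wb→B5 [-]
2: W B2 → L2 miss [D]
3: R B2 → L2 hit [D]
4: R B6 → L2 miss wb→B2 [-]
5: R B6 → L2 hit [-]
6: W B6 → L2 hit [D]
7: R B7 → L3 miss [-]
8: W B3 → L3 miss [D]
9: R B7 → L3 miss wb→B3 [-]

DIRTY = [6]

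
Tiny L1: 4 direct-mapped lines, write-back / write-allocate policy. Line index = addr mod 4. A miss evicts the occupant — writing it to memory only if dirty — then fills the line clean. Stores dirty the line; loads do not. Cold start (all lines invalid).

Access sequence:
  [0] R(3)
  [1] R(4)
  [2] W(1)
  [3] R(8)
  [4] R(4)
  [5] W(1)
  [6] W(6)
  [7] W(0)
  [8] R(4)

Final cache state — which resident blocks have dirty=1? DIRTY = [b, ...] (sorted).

DIRTY = [1, 6]

  0 | R B3 → L3 miss [-]
  1 | R B4 → L0 miss [-]
  2 | W B1 → L1 miss [D]
  3 | R B8 → L0 miss [-]
  4 | R B4 → L0 miss [-]
  5 | W B1 → L1 hit [D]
  6 | W B6 → L2 miss [D]
  7 | W B0 → L0 miss [D]
  8 | R B4 → L0 miss wb→B0 [-]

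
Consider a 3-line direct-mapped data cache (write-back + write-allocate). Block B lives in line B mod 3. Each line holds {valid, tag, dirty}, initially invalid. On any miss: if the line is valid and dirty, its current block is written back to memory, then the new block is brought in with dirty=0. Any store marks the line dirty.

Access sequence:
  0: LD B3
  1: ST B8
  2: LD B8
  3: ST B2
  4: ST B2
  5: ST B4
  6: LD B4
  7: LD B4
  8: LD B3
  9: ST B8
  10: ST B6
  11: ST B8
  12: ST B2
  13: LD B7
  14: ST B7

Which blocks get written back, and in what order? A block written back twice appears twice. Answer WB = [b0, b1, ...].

WB = [8, 2, 8, 4]

0: R B3 -> L0 miss  d=-]
1: W B8 -> L2 miss  d=D]
2: R B8 -> L2 hit  d=D]
3: W B2 -> L2 miss wb->B8  d=D]
4: W B2 -> L2 hit  d=D]
5: W B4 -> L1 miss  d=D]
6: R B4 -> L1 hit  d=D]
7: R B4 -> L1 hit  d=D]
8: R B3 -> L0 hit  d=-]
9: W B8 -> L2 miss wb->B2  d=D]
10: W B6 -> L0 miss  d=D]
11: W B8 -> L2 hit  d=D]
12: W B2 -> L2 miss wb->B8  d=D]
13: R B7 -> L1 miss wb->B4  d=-]
14: W B7 -> L1 hit  d=D]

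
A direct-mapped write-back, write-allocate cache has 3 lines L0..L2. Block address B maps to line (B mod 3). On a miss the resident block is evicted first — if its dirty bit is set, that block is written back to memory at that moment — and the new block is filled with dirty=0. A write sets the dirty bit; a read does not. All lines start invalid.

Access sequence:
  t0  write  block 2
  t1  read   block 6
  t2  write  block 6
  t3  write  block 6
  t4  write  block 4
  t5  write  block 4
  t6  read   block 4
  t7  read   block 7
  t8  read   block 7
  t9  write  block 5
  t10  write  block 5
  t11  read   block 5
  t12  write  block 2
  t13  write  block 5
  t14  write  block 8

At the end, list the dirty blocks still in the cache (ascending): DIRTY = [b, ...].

DIRTY = [6, 8]

0: W B2 → L2 miss [D]
1: R B6 → L0 miss [-]
2: W B6 → L0 hit [D]
3: W B6 → L0 hit [D]
4: W B4 → L1 miss [D]
5: W B4 → L1 hit [D]
6: R B4 → L1 hit [D]
7: R B7 → L1 miss wb→B4 [-]
8: R B7 → L1 hit [-]
9: W B5 → L2 miss wb→B2 [D]
10: W B5 → L2 hit [D]
11: R B5 → L2 hit [D]
12: W B2 → L2 miss wb→B5 [D]
13: W B5 → L2 miss wb→B2 [D]
14: W B8 → L2 miss wb→B5 [D]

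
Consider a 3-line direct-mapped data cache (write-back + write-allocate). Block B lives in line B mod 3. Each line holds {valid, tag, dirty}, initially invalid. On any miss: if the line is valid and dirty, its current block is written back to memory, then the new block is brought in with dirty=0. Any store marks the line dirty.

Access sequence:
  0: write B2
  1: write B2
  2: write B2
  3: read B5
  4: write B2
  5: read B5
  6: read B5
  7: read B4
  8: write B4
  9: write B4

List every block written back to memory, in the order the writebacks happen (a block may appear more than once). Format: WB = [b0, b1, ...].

0: W B2 → L2 miss [D]
1: W B2 → L2 hit [D]
2: W B2 → L2 hit [D]
3: R B5 → L2 miss wb→B2 [-]
4: W B2 → L2 miss [D]
5: R B5 → L2 miss wb→B2 [-]
6: R B5 → L2 hit [-]
7: R B4 → L1 miss [-]
8: W B4 → L1 hit [D]
9: W B4 → L1 hit [D]

WB = [2, 2]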